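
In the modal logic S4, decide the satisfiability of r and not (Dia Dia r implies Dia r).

Unsatisfiable

1. r and not (Dia Dia r implies Dia r), w0
2. r, w0
3. not (Dia Dia r implies Dia r), w0
4. Dia Dia r, w0
5. not Dia r, w0
6. not r, w0
Accessibility: w0Rw0
Branch closes: r and not r both at w0.
Every branch closes; the branch above is one of them.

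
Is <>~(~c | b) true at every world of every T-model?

Not valid

Tableau for the negation ~<>~(~c | b):
1. ~<>~(~c | b), 0
2. ~c | b, 0   [~<>-rule on 1 via 0R0]
3. b, 0   [|-rule on 2 (branches; this branch)]
Accessibility: 0R0
The negation has an open branch (countermodel exists).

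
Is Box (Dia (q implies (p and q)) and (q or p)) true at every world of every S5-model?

No, not valid

Tableau for the negation not Box (Dia (q implies (p and q)) and (q or p)):
1. not Box (Dia (q implies (p and q)) and (q or p)), w0
2. not (Dia (q implies (p and q)) and (q or p)), w1   [neg-Box-rule on 1: fresh world w1, w0Rw1]
3. not (q or p), w1   [neg-and-rule on 2 (branches; this branch)]
4. not q, w1   [neg-or-rule on 3]
5. not p, w1   [neg-or-rule on 3]
Accessibility: w0Rw0, w0Rw1, w1Rw0, w1Rw1
The negation has an open branch (countermodel exists).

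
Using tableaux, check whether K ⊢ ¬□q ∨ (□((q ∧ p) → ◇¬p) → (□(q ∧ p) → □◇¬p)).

Valid in K

Tableau for the negation ¬(¬□q ∨ (□((q ∧ p) → ◇¬p) → (□(q ∧ p) → □◇¬p))):
1. ¬(¬□q ∨ (□((q ∧ p) → ◇¬p) → (□(q ∧ p) → □◇¬p))), 0
2. □q, 0   [¬∨-rule on 1]
3. ¬(□((q ∧ p) → ◇¬p) → (□(q ∧ p) → □◇¬p)), 0   [¬∨-rule on 1]
4. □((q ∧ p) → ◇¬p), 0   [¬→-rule on 3]
5. ¬(□(q ∧ p) → □◇¬p), 0   [¬→-rule on 3]
6. □(q ∧ p), 0   [¬→-rule on 5]
7. ¬□◇¬p, 0   [¬→-rule on 5]
8. ¬◇¬p, 1   [¬□-rule on 7: fresh world 1, 0R1]
9. q, 1   [□-rule on 2 via 0R1]
10. (q ∧ p) → ◇¬p, 1   [□-rule on 4 via 0R1]
11. q ∧ p, 1   [□-rule on 6 via 0R1]
12. p, 1   [∧-rule on 11]
13. ◇¬p, 1   [→-rule on 10 (branches; this branch)]
14. ¬p, 2   [◇-rule on 13: fresh world 2, 1R2]
15. p, 2   [¬◇-rule on 8 via 1R2]
Accessibility: 0R1, 1R2
Branch closes: p and ¬p both at 2.
All branches of the negation close; one closing branch shown above.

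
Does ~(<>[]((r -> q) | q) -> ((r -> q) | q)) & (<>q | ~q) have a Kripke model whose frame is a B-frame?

Unsatisfiable (every branch closes)

1. ~(<>[]((r -> q) | q) -> ((r -> q) | q)) & (<>q | ~q), u
2. ~(<>[]((r -> q) | q) -> ((r -> q) | q)), u
3. <>q | ~q, u
4. <>[]((r -> q) | q), u
5. ~((r -> q) | q), u
6. ~(r -> q), u
7. ~q, u
8. r, u
9. []((r -> q) | q), v
10. (r -> q) | q, u
11. (r -> q) | q, v
12. r -> q, u
13. q, v
14. q, u
Accessibility: uRu, uRv, vRu, vRv
Branch closes: q and ~q both at u.
(One branch shown.) All branches close.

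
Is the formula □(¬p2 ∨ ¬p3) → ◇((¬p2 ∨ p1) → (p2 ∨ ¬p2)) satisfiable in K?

Yes, satisfiable

1. □(¬p2 ∨ ¬p3) → ◇((¬p2 ∨ p1) → (p2 ∨ ¬p2)), u
2. ◇((¬p2 ∨ p1) → (p2 ∨ ¬p2)), u
3. (¬p2 ∨ p1) → (p2 ∨ ¬p2), v
4. p2 ∨ ¬p2, v
5. ¬p2, v
Accessibility: uRv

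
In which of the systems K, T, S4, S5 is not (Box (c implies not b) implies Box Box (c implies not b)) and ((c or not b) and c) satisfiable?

S4-tableau for the formula:
1. not (Box (c implies not b) implies Box Box (c implies not b)) and ((c or not b) and c), u
2. not (Box (c implies not b) implies Box Box (c implies not b)), u
3. (c or not b) and c, u
4. Box (c implies not b), u
5. not Box Box (c implies not b), u
6. c or not b, u
7. c, u
8. c implies not b, u
9. not b, u
10. not Box (c implies not b), v
11. c implies not b, v
12. not b, v
13. not (c implies not b), w
14. c, w
15. b, w
16. c implies not b, w
17. not b, w
Accessibility: uRu, uRv, uRw, vRv, vRw, wRw
Branch closes: b and not b both at w.
Every branch closes (one shown): unsatisfiable in S4, hence also in S5 (every S5-frame is an S4-frame).
T-tableau for the formula:
1. not (Box (c implies not b) implies Box Box (c implies not b)) and ((c or not b) and c), u
2. not (Box (c implies not b) implies Box Box (c implies not b)), u
3. (c or not b) and c, u
4. Box (c implies not b), u
5. not Box Box (c implies not b), u
6. c or not b, u
7. c, u
8. c implies not b, u
9. not b, u
10. not Box (c implies not b), v
11. c implies not b, v
12. not b, v
13. not (c implies not b), w
14. c, w
15. b, w
Accessibility: uRu, uRv, vRv, vRw, wRw
Complete open branch: satisfiable in T, hence also in K (this T-model is also a K-model).

K, T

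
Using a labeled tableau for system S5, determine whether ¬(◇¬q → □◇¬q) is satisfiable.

Unsatisfiable (every branch closes)

1. ¬(◇¬q → □◇¬q), w0
2. ◇¬q, w0
3. ¬□◇¬q, w0
4. ¬q, w1
5. ¬◇¬q, w2
6. q, w0
7. q, w1
Accessibility: w0Rw0, w0Rw1, w0Rw2, w1Rw0, w1Rw1, w1Rw2, w2Rw0, w2Rw1, w2Rw2
Branch closes: q and ¬q both at w1.
(One branch shown.) All branches close.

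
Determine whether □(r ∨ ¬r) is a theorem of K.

Yes, valid

Tableau for the negation ¬□(r ∨ ¬r):
1. ¬□(r ∨ ¬r), 0
2. ¬(r ∨ ¬r), 1
3. ¬r, 1
4. r, 1
Accessibility: 0R1
Branch closes: r and ¬r both at 1.
All branches of the negation close; one closing branch shown above.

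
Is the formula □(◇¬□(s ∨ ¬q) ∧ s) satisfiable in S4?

1. □(◇¬□(s ∨ ¬q) ∧ s), 0
2. ◇¬□(s ∨ ¬q) ∧ s, 0
3. ◇¬□(s ∨ ¬q), 0
4. s, 0
5. ¬□(s ∨ ¬q), 1
6. ◇¬□(s ∨ ¬q) ∧ s, 1
7. ◇¬□(s ∨ ¬q), 1
8. s, 1
9. ¬(s ∨ ¬q), 2
10. ¬s, 2
11. q, 2
12. ◇¬□(s ∨ ¬q) ∧ s, 2
13. ◇¬□(s ∨ ¬q), 2
14. s, 2
Accessibility: 0R0, 0R1, 0R2, 1R1, 1R2, 2R2
Branch closes: s and ¬s both at 2.
Every branch closes; the branch above is one of them.

Unsatisfiable (every branch closes)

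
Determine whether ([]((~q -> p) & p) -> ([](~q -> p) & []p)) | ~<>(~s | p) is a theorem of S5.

Tableau for the negation ~(([]((~q -> p) & p) -> ([](~q -> p) & []p)) | ~<>(~s | p)):
1. ~(([]((~q -> p) & p) -> ([](~q -> p) & []p)) | ~<>(~s | p)), u
2. ~([]((~q -> p) & p) -> ([](~q -> p) & []p)), u   [~|-rule on 1]
3. <>(~s | p), u   [~|-rule on 1]
4. []((~q -> p) & p), u   [~->-rule on 2]
5. ~([](~q -> p) & []p), u   [~->-rule on 2]
6. (~q -> p) & p, u   [[]-rule on 4 via uRu]
7. ~q -> p, u   [&-rule on 6]
8. p, u   [&-rule on 6]
9. ~[](~q -> p), u   [~&-rule on 5 (branches; this branch)]
10. ~s | p, v   [<>-rule on 3: fresh world v, uRv]
11. (~q -> p) & p, v   [[]-rule on 4 via uRv]
12. ~q -> p, v   [&-rule on 11]
13. p, v   [&-rule on 11]
14. ~(~q -> p), w   [~[]-rule on 9: fresh world w, uRw]
15. ~q, w   [~->-rule on 14]
16. ~p, w   [~->-rule on 14]
17. (~q -> p) & p, w   [[]-rule on 4 via uRw]
18. ~q -> p, w   [&-rule on 17]
19. p, w   [&-rule on 17]
Accessibility: uRu, uRv, uRw, vRu, vRv, vRw, wRu, wRv, wRw
Branch closes: p and ~p both at w.
All branches of the negation close; one closing branch shown above.

Valid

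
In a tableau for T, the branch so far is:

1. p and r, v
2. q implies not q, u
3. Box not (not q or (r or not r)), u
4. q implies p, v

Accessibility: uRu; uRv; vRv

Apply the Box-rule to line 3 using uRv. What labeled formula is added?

not (not q or (r or not r)), v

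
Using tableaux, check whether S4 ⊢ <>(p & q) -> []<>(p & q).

Not valid

Tableau for the negation ~(<>(p & q) -> []<>(p & q)):
1. ~(<>(p & q) -> []<>(p & q)), u
2. <>(p & q), u
3. ~[]<>(p & q), u
4. p & q, v
5. p, v
6. q, v
7. ~<>(p & q), w
8. ~(p & q), w
9. ~q, w
Accessibility: uRu, uRv, uRw, vRv, wRw
The negation has an open branch (countermodel exists).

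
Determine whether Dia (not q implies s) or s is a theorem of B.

Tableau for the negation not (Dia (not q implies s) or s):
1. not (Dia (not q implies s) or s), u
2. not Dia (not q implies s), u   [neg-or-rule on 1]
3. not s, u   [neg-or-rule on 1]
4. not (not q implies s), u   [neg-Dia-rule on 2 via uRu]
5. not q, u   [neg-implies-rule on 4]
Accessibility: uRu
The negation has an open branch (countermodel exists).

No, not valid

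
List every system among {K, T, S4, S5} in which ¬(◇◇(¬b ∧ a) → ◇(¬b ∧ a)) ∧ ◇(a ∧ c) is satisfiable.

K, T

T-tableau for the formula:
1. ¬(◇◇(¬b ∧ a) → ◇(¬b ∧ a)) ∧ ◇(a ∧ c), w0
2. ¬(◇◇(¬b ∧ a) → ◇(¬b ∧ a)), w0   [∧-rule on 1]
3. ◇(a ∧ c), w0   [∧-rule on 1]
4. ◇◇(¬b ∧ a), w0   [¬→-rule on 2]
5. ¬◇(¬b ∧ a), w0   [¬→-rule on 2]
6. ¬(¬b ∧ a), w0   [¬◇-rule on 5 via w0Rw0]
7. ¬a, w0   [¬∧-rule on 6 (branches; this branch)]
8. a ∧ c, w1   [◇-rule on 3: fresh world w1, w0Rw1]
9. a, w1   [∧-rule on 8]
10. c, w1   [∧-rule on 8]
11. ¬(¬b ∧ a), w1   [¬◇-rule on 5 via w0Rw1]
12. b, w1   [¬∧-rule on 11 (branches; this branch)]
13. ◇(¬b ∧ a), w2   [◇-rule on 4: fresh world w2, w0Rw2]
14. ¬(¬b ∧ a), w2   [¬◇-rule on 5 via w0Rw2]
15. ¬a, w2   [¬∧-rule on 14 (branches; this branch)]
16. ¬b ∧ a, w3   [◇-rule on 13: fresh world w3, w2Rw3]
17. ¬b, w3   [∧-rule on 16]
18. a, w3   [∧-rule on 16]
Accessibility: w0Rw0, w0Rw1, w0Rw2, w1Rw1, w2Rw2, w2Rw3, w3Rw3
Complete open branch: satisfiable in T, hence also in K (this T-model is also a K-model).
S4-tableau for the formula:
1. ¬(◇◇(¬b ∧ a) → ◇(¬b ∧ a)) ∧ ◇(a ∧ c), w0
2. ¬(◇◇(¬b ∧ a) → ◇(¬b ∧ a)), w0   [∧-rule on 1]
3. ◇(a ∧ c), w0   [∧-rule on 1]
4. ◇◇(¬b ∧ a), w0   [¬→-rule on 2]
5. ¬◇(¬b ∧ a), w0   [¬→-rule on 2]
6. ¬(¬b ∧ a), w0   [¬◇-rule on 5 via w0Rw0]
7. ¬a, w0   [¬∧-rule on 6 (branches; this branch)]
8. a ∧ c, w1   [◇-rule on 3: fresh world w1, w0Rw1]
9. a, w1   [∧-rule on 8]
10. c, w1   [∧-rule on 8]
11. ¬(¬b ∧ a), w1   [¬◇-rule on 5 via w0Rw1]
12. b, w1   [¬∧-rule on 11 (branches; this branch)]
13. ◇(¬b ∧ a), w2   [◇-rule on 4: fresh world w2, w0Rw2]
14. ¬(¬b ∧ a), w2   [¬◇-rule on 5 via w0Rw2]
15. ¬a, w2   [¬∧-rule on 14 (branches; this branch)]
16. ¬b ∧ a, w3   [◇-rule on 13: fresh world w3, w2Rw3]
17. ¬b, w3   [∧-rule on 16]
18. a, w3   [∧-rule on 16]
19. ¬(¬b ∧ a), w3   [¬◇-rule on 5 via w0Rw3]
20. ¬a, w3   [¬∧-rule on 19 (branches; this branch)]
Accessibility: w0Rw0, w0Rw1, w0Rw2, w0Rw3, w1Rw1, w2Rw2, w2Rw3, w3Rw3
Branch closes: a and ¬a both at w3.
Every branch closes (one shown): unsatisfiable in S4, hence also in S5 (every S5-frame is an S4-frame).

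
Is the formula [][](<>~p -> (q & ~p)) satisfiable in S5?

1. [][](<>~p -> (q & ~p)), 0
2. [](<>~p -> (q & ~p)), 0   [[]-rule on 1 via 0R0]
3. <>~p -> (q & ~p), 0   [[]-rule on 2 via 0R0]
4. q & ~p, 0   [->-rule on 3 (branches; this branch)]
5. q, 0   [&-rule on 4]
6. ~p, 0   [&-rule on 4]
Accessibility: 0R0

Yes, satisfiable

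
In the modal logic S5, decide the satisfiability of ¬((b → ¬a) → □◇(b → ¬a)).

No, unsatisfiable

1. ¬((b → ¬a) → □◇(b → ¬a)), 0
2. b → ¬a, 0
3. ¬□◇(b → ¬a), 0
4. ¬a, 0
5. ¬◇(b → ¬a), 1
6. ¬(b → ¬a), 0
7. b, 0
8. a, 0
Accessibility: 0R0, 0R1, 1R0, 1R1
Branch closes: a and ¬a both at 0.
(One branch shown.) All branches close.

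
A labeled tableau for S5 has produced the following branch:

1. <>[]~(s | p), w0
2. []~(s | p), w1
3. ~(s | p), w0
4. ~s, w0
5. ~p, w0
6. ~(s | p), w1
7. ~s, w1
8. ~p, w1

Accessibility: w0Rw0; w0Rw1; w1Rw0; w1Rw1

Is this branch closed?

Not closed

There is no literal clash: for every atom and world, at most one sign appears.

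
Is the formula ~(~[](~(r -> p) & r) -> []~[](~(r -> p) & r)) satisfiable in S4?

Satisfiable (open branch found)

1. ~(~[](~(r -> p) & r) -> []~[](~(r -> p) & r)), u
2. ~[](~(r -> p) & r), u
3. ~[]~[](~(r -> p) & r), u
4. ~(~(r -> p) & r), v
5. ~r, v
6. [](~(r -> p) & r), w
7. ~(r -> p) & r, w
8. ~(r -> p), w
9. r, w
10. ~p, w
Accessibility: uRu, uRv, uRw, vRv, wRw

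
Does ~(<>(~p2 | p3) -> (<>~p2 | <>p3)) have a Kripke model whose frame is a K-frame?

1. ~(<>(~p2 | p3) -> (<>~p2 | <>p3)), w0
2. <>(~p2 | p3), w0
3. ~(<>~p2 | <>p3), w0
4. ~<>~p2, w0
5. ~<>p3, w0
6. ~p2 | p3, w1
7. p2, w1
8. ~p3, w1
9. p3, w1
Accessibility: w0Rw1
Branch closes: p3 and ~p3 both at w1.
(One branch shown.) All branches close.

Unsatisfiable (every branch closes)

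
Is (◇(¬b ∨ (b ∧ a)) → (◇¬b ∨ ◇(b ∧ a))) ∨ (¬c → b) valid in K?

Tableau for the negation ¬((◇(¬b ∨ (b ∧ a)) → (◇¬b ∨ ◇(b ∧ a))) ∨ (¬c → b)):
1. ¬((◇(¬b ∨ (b ∧ a)) → (◇¬b ∨ ◇(b ∧ a))) ∨ (¬c → b)), u
2. ¬(◇(¬b ∨ (b ∧ a)) → (◇¬b ∨ ◇(b ∧ a))), u   [¬∨-rule on 1]
3. ¬(¬c → b), u   [¬∨-rule on 1]
4. ◇(¬b ∨ (b ∧ a)), u   [¬→-rule on 2]
5. ¬(◇¬b ∨ ◇(b ∧ a)), u   [¬→-rule on 2]
6. ¬c, u   [¬→-rule on 3]
7. ¬b, u   [¬→-rule on 3]
8. ¬◇¬b, u   [¬∨-rule on 5]
9. ¬◇(b ∧ a), u   [¬∨-rule on 5]
10. ¬b ∨ (b ∧ a), v   [◇-rule on 4: fresh world v, uRv]
11. b, v   [¬◇-rule on 8 via uRv]
12. ¬(b ∧ a), v   [¬◇-rule on 9 via uRv]
13. b ∧ a, v   [∨-rule on 10 (branches; this branch)]
14. a, v   [∧-rule on 13]
15. ¬a, v   [¬∧-rule on 12 (branches; this branch)]
Accessibility: uRv
Branch closes: a and ¬a both at v.
All branches of the negation close; one closing branch shown above.

Yes, valid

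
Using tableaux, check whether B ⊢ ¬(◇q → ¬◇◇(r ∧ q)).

Invalid (countermodel exists)

Tableau for the negation ◇q → ¬◇◇(r ∧ q):
1. ◇q → ¬◇◇(r ∧ q), w0
2. ¬◇◇(r ∧ q), w0
3. ¬◇(r ∧ q), w0
4. ¬(r ∧ q), w0
5. ¬q, w0
Accessibility: w0Rw0
The negation has an open branch (countermodel exists).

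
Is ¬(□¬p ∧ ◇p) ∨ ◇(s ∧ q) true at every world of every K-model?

Tableau for the negation ¬(¬(□¬p ∧ ◇p) ∨ ◇(s ∧ q)):
1. ¬(¬(□¬p ∧ ◇p) ∨ ◇(s ∧ q)), 0
2. □¬p ∧ ◇p, 0
3. ¬◇(s ∧ q), 0
4. □¬p, 0
5. ◇p, 0
6. p, 1
7. ¬(s ∧ q), 1
8. ¬p, 1
Accessibility: 0R1
Branch closes: p and ¬p both at 1.
All branches of the negation close; one closing branch shown above.

Valid in K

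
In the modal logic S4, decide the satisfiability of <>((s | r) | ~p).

1. <>((s | r) | ~p), u
2. (s | r) | ~p, v   [<>-rule on 1: fresh world v, uRv]
3. ~p, v   [|-rule on 2 (branches; this branch)]
Accessibility: uRu, uRv, vRv

Satisfiable (open branch found)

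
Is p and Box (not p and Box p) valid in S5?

Tableau for the negation not (p and Box (not p and Box p)):
1. not (p and Box (not p and Box p)), w0
2. not Box (not p and Box p), w0
3. not (not p and Box p), w1
4. not Box p, w1
5. not p, w2
Accessibility: w0Rw0, w0Rw1, w0Rw2, w1Rw0, w1Rw1, w1Rw2, w2Rw0, w2Rw1, w2Rw2
The negation has an open branch (countermodel exists).

No, not valid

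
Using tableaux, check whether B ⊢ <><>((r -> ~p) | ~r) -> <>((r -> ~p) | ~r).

No, not valid

Tableau for the negation ~(<><>((r -> ~p) | ~r) -> <>((r -> ~p) | ~r)):
1. ~(<><>((r -> ~p) | ~r) -> <>((r -> ~p) | ~r)), 0
2. <><>((r -> ~p) | ~r), 0   [~->-rule on 1]
3. ~<>((r -> ~p) | ~r), 0   [~->-rule on 1]
4. ~((r -> ~p) | ~r), 0   [~<>-rule on 3 via 0R0]
5. ~(r -> ~p), 0   [~|-rule on 4]
6. r, 0   [~|-rule on 4]
7. p, 0   [~->-rule on 5]
8. <>((r -> ~p) | ~r), 1   [<>-rule on 2: fresh world 1, 0R1]
9. ~((r -> ~p) | ~r), 1   [~<>-rule on 3 via 0R1]
10. ~(r -> ~p), 1   [~|-rule on 9]
11. r, 1   [~|-rule on 9]
12. p, 1   [~->-rule on 10]
13. (r -> ~p) | ~r, 2   [<>-rule on 8: fresh world 2, 1R2]
14. ~r, 2   [|-rule on 13 (branches; this branch)]
Accessibility: 0R0, 0R1, 1R0, 1R1, 1R2, 2R1, 2R2
The negation has an open branch (countermodel exists).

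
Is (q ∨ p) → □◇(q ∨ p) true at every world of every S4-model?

Tableau for the negation ¬((q ∨ p) → □◇(q ∨ p)):
1. ¬((q ∨ p) → □◇(q ∨ p)), w0
2. q ∨ p, w0   [¬→-rule on 1]
3. ¬□◇(q ∨ p), w0   [¬→-rule on 1]
4. p, w0   [∨-rule on 2 (branches; this branch)]
5. ¬◇(q ∨ p), w1   [¬□-rule on 3: fresh world w1, w0Rw1]
6. ¬(q ∨ p), w1   [¬◇-rule on 5 via w1Rw1]
7. ¬q, w1   [¬∨-rule on 6]
8. ¬p, w1   [¬∨-rule on 6]
Accessibility: w0Rw0, w0Rw1, w1Rw1
The negation has an open branch (countermodel exists).

No, not valid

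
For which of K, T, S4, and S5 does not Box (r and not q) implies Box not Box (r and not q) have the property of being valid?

S4-tableau for the negation not (not Box (r and not q) implies Box not Box (r and not q)):
1. not (not Box (r and not q) implies Box not Box (r and not q)), 0
2. not Box (r and not q), 0   [neg-implies-rule on 1]
3. not Box not Box (r and not q), 0   [neg-implies-rule on 1]
4. not (r and not q), 1   [neg-Box-rule on 2: fresh world 1, 0R1]
5. q, 1   [neg-and-rule on 4 (branches; this branch)]
6. Box (r and not q), 2   [neg-Box-rule on 3: fresh world 2, 0R2]
7. r and not q, 2   [Box-rule on 6 via 2R2]
8. r, 2   [and-rule on 7]
9. not q, 2   [and-rule on 7]
Accessibility: 0R0, 0R1, 0R2, 1R1, 2R2
Complete open branch: countermodel on an S4-frame, so not valid in S4, nor in K, T (the same frame is also a K-frame and a T-frame).
S5-tableau for the negation not (not Box (r and not q) implies Box not Box (r and not q)):
1. not (not Box (r and not q) implies Box not Box (r and not q)), 0
2. not Box (r and not q), 0   [neg-implies-rule on 1]
3. not Box not Box (r and not q), 0   [neg-implies-rule on 1]
4. not (r and not q), 1   [neg-Box-rule on 2: fresh world 1, 0R1]
5. q, 1   [neg-and-rule on 4 (branches; this branch)]
6. Box (r and not q), 2   [neg-Box-rule on 3: fresh world 2, 0R2]
7. r and not q, 0   [Box-rule on 6 via 2R0]
8. r, 0   [and-rule on 7]
9. not q, 0   [and-rule on 7]
10. r and not q, 1   [Box-rule on 6 via 2R1]
11. r, 1   [and-rule on 10]
12. not q, 1   [and-rule on 10]
Accessibility: 0R0, 0R1, 0R2, 1R0, 1R1, 1R2, 2R0, 2R1, 2R2
Branch closes: q and not q both at 1.
Every branch closes (one shown): valid in S5.

S5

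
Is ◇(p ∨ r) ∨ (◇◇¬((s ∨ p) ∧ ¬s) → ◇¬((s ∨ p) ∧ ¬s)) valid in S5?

Valid in S5

Tableau for the negation ¬(◇(p ∨ r) ∨ (◇◇¬((s ∨ p) ∧ ¬s) → ◇¬((s ∨ p) ∧ ¬s))):
1. ¬(◇(p ∨ r) ∨ (◇◇¬((s ∨ p) ∧ ¬s) → ◇¬((s ∨ p) ∧ ¬s))), 0
2. ¬◇(p ∨ r), 0
3. ¬(◇◇¬((s ∨ p) ∧ ¬s) → ◇¬((s ∨ p) ∧ ¬s)), 0
4. ◇◇¬((s ∨ p) ∧ ¬s), 0
5. ¬◇¬((s ∨ p) ∧ ¬s), 0
6. ¬(p ∨ r), 0
7. ¬p, 0
8. ¬r, 0
9. (s ∨ p) ∧ ¬s, 0
10. s ∨ p, 0
11. ¬s, 0
12. p, 0
Accessibility: 0R0
Branch closes: p and ¬p both at 0.
All branches of the negation close; one closing branch shown above.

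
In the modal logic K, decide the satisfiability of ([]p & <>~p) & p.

No, unsatisfiable

1. ([]p & <>~p) & p, 0
2. []p & <>~p, 0   [&-rule on 1]
3. p, 0   [&-rule on 1]
4. []p, 0   [&-rule on 2]
5. <>~p, 0   [&-rule on 2]
6. ~p, 1   [<>-rule on 5: fresh world 1, 0R1]
7. p, 1   [[]-rule on 4 via 0R1]
Accessibility: 0R1
Branch closes: p and ~p both at 1.
(One branch shown.) All branches close.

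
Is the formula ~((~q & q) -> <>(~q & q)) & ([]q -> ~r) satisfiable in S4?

Unsatisfiable (every branch closes)

1. ~((~q & q) -> <>(~q & q)) & ([]q -> ~r), w0
2. ~((~q & q) -> <>(~q & q)), w0
3. []q -> ~r, w0
4. ~q & q, w0
5. ~<>(~q & q), w0
6. ~q, w0
7. q, w0
Accessibility: w0Rw0
Branch closes: q and ~q both at w0.
Every branch closes; the branch above is one of them.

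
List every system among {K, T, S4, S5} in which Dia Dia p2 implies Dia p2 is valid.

S4, S5

T-tableau for the negation not (Dia Dia p2 implies Dia p2):
1. not (Dia Dia p2 implies Dia p2), w0
2. Dia Dia p2, w0
3. not Dia p2, w0
4. not p2, w0
5. Dia p2, w1
6. not p2, w1
7. p2, w2
Accessibility: w0Rw0, w0Rw1, w1Rw1, w1Rw2, w2Rw2
Complete open branch: countermodel on a T-frame, so not valid in T, nor in K (the same frame is also a K-frame).
S4-tableau for the negation not (Dia Dia p2 implies Dia p2):
1. not (Dia Dia p2 implies Dia p2), w0
2. Dia Dia p2, w0
3. not Dia p2, w0
4. not p2, w0
5. Dia p2, w1
6. not p2, w1
7. p2, w2
8. not p2, w2
Accessibility: w0Rw0, w0Rw1, w0Rw2, w1Rw1, w1Rw2, w2Rw2
Branch closes: p2 and not p2 both at w2.
Every branch closes (one shown): valid in S4, hence also in S5 (every theorem of S4 is a theorem of S5).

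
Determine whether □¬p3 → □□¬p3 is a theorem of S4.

Tableau for the negation ¬(□¬p3 → □□¬p3):
1. ¬(□¬p3 → □□¬p3), w0
2. □¬p3, w0
3. ¬□□¬p3, w0
4. ¬p3, w0
5. ¬□¬p3, w1
6. ¬p3, w1
7. p3, w2
8. ¬p3, w2
Accessibility: w0Rw0, w0Rw1, w0Rw2, w1Rw1, w1Rw2, w2Rw2
Branch closes: p3 and ¬p3 both at w2.
Every branch of the negation's tableau closes; the branch above is one of them.

Valid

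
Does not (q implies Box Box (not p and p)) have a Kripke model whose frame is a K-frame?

Satisfiable (open branch found)

1. not (q implies Box Box (not p and p)), w0
2. q, w0   [neg-implies-rule on 1]
3. not Box Box (not p and p), w0   [neg-implies-rule on 1]
4. not Box (not p and p), w1   [neg-Box-rule on 3: fresh world w1, w0Rw1]
5. not (not p and p), w2   [neg-Box-rule on 4: fresh world w2, w1Rw2]
6. not p, w2   [neg-and-rule on 5 (branches; this branch)]
Accessibility: w0Rw1, w1Rw2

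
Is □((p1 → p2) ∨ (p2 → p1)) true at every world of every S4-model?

Tableau for the negation ¬□((p1 → p2) ∨ (p2 → p1)):
1. ¬□((p1 → p2) ∨ (p2 → p1)), u
2. ¬((p1 → p2) ∨ (p2 → p1)), v
3. ¬(p1 → p2), v
4. ¬(p2 → p1), v
5. p1, v
6. ¬p2, v
7. p2, v
8. ¬p1, v
Accessibility: uRu, uRv, vRv
Branch closes: p2 and ¬p2 both at v.
Every branch of the negation's tableau closes; the branch above is one of them.

Valid in S4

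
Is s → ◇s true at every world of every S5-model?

Yes, valid

Tableau for the negation ¬(s → ◇s):
1. ¬(s → ◇s), u
2. s, u   [¬→-rule on 1]
3. ¬◇s, u   [¬→-rule on 1]
4. ¬s, u   [¬◇-rule on 3 via uRu]
Accessibility: uRu
Branch closes: s and ¬s both at u.
Every branch of the negation's tableau closes; the branch above is one of them.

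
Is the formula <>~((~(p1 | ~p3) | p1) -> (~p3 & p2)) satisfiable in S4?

Satisfiable

1. <>~((~(p1 | ~p3) | p1) -> (~p3 & p2)), u
2. ~((~(p1 | ~p3) | p1) -> (~p3 & p2)), v   [<>-rule on 1: fresh world v, uRv]
3. ~(p1 | ~p3) | p1, v   [~->-rule on 2]
4. ~(~p3 & p2), v   [~->-rule on 2]
5. p1, v   [|-rule on 3 (branches; this branch)]
6. ~p2, v   [~&-rule on 4 (branches; this branch)]
Accessibility: uRu, uRv, vRv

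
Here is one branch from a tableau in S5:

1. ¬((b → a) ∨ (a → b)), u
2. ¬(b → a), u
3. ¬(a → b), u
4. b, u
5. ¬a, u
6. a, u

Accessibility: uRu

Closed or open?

Both a and ¬a appear at u.

Yes, closed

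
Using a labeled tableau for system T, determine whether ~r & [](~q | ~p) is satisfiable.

1. ~r & [](~q | ~p), 0
2. ~r, 0
3. [](~q | ~p), 0
4. ~q | ~p, 0
5. ~p, 0
Accessibility: 0R0

Satisfiable (open branch found)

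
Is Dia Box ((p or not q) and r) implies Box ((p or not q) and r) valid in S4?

Tableau for the negation not (Dia Box ((p or not q) and r) implies Box ((p or not q) and r)):
1. not (Dia Box ((p or not q) and r) implies Box ((p or not q) and r)), w0
2. Dia Box ((p or not q) and r), w0   [neg-implies-rule on 1]
3. not Box ((p or not q) and r), w0   [neg-implies-rule on 1]
4. Box ((p or not q) and r), w1   [Dia-rule on 2: fresh world w1, w0Rw1]
5. (p or not q) and r, w1   [Box-rule on 4 via w1Rw1]
6. p or not q, w1   [and-rule on 5]
7. r, w1   [and-rule on 5]
8. not q, w1   [or-rule on 6 (branches; this branch)]
9. not ((p or not q) and r), w2   [neg-Box-rule on 3: fresh world w2, w0Rw2]
10. not r, w2   [neg-and-rule on 9 (branches; this branch)]
Accessibility: w0Rw0, w0Rw1, w0Rw2, w1Rw1, w2Rw2
The negation has an open branch (countermodel exists).

No, not valid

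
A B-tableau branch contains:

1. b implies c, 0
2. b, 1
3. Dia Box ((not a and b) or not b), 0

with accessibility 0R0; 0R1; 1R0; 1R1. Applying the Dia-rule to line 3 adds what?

a fresh world 2 with 0R2, and Box ((not a and b) or not b) at 2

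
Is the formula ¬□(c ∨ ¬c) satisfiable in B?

1. ¬□(c ∨ ¬c), w0
2. ¬(c ∨ ¬c), w1
3. ¬c, w1
4. c, w1
Accessibility: w0Rw0, w0Rw1, w1Rw0, w1Rw1
Branch closes: c and ¬c both at w1.
Every branch closes; the branch above is one of them.

Unsatisfiable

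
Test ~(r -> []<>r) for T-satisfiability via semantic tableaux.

1. ~(r -> []<>r), 0
2. r, 0
3. ~[]<>r, 0
4. ~<>r, 1
5. ~r, 1
Accessibility: 0R0, 0R1, 1R1

Satisfiable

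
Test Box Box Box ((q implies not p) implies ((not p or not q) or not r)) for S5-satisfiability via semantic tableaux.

1. Box Box Box ((q implies not p) implies ((not p or not q) or not r)), 0
2. Box Box ((q implies not p) implies ((not p or not q) or not r)), 0
3. Box ((q implies not p) implies ((not p or not q) or not r)), 0
4. (q implies not p) implies ((not p or not q) or not r), 0
5. (not p or not q) or not r, 0
6. not r, 0
Accessibility: 0R0

Satisfiable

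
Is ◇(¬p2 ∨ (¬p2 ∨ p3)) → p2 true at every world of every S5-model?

Not valid

Tableau for the negation ¬(◇(¬p2 ∨ (¬p2 ∨ p3)) → p2):
1. ¬(◇(¬p2 ∨ (¬p2 ∨ p3)) → p2), 0
2. ◇(¬p2 ∨ (¬p2 ∨ p3)), 0
3. ¬p2, 0
4. ¬p2 ∨ (¬p2 ∨ p3), 1
5. ¬p2 ∨ p3, 1
6. p3, 1
Accessibility: 0R0, 0R1, 1R0, 1R1
The negation has an open branch (countermodel exists).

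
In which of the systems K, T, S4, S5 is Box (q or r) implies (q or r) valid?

T-tableau for the negation not (Box (q or r) implies (q or r)):
1. not (Box (q or r) implies (q or r)), w0
2. Box (q or r), w0
3. not (q or r), w0
4. not q, w0
5. not r, w0
6. q or r, w0
7. r, w0
Accessibility: w0Rw0
Branch closes: r and not r both at w0.
Every branch closes (one shown): valid in T, hence also in S4, S5 (every theorem of T is a theorem of S4 and S5).
K-tableau for the negation not (Box (q or r) implies (q or r)):
1. not (Box (q or r) implies (q or r)), w0
2. Box (q or r), w0
3. not (q or r), w0
4. not q, w0
5. not r, w0
Complete open branch: countermodel on a K-frame, so not valid in K.

T, S4, S5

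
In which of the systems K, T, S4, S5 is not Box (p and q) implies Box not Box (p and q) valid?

S5

S4-tableau for the negation not (not Box (p and q) implies Box not Box (p and q)):
1. not (not Box (p and q) implies Box not Box (p and q)), w0
2. not Box (p and q), w0   [neg-implies-rule on 1]
3. not Box not Box (p and q), w0   [neg-implies-rule on 1]
4. not (p and q), w1   [neg-Box-rule on 2: fresh world w1, w0Rw1]
5. not q, w1   [neg-and-rule on 4 (branches; this branch)]
6. Box (p and q), w2   [neg-Box-rule on 3: fresh world w2, w0Rw2]
7. p and q, w2   [Box-rule on 6 via w2Rw2]
8. p, w2   [and-rule on 7]
9. q, w2   [and-rule on 7]
Accessibility: w0Rw0, w0Rw1, w0Rw2, w1Rw1, w2Rw2
Complete open branch: countermodel on an S4-frame, so not valid in S4, nor in K, T (the same frame is also a K-frame and a T-frame).
S5-tableau for the negation not (not Box (p and q) implies Box not Box (p and q)):
1. not (not Box (p and q) implies Box not Box (p and q)), w0
2. not Box (p and q), w0   [neg-implies-rule on 1]
3. not Box not Box (p and q), w0   [neg-implies-rule on 1]
4. not (p and q), w1   [neg-Box-rule on 2: fresh world w1, w0Rw1]
5. not q, w1   [neg-and-rule on 4 (branches; this branch)]
6. Box (p and q), w2   [neg-Box-rule on 3: fresh world w2, w0Rw2]
7. p and q, w0   [Box-rule on 6 via w2Rw0]
8. p, w0   [and-rule on 7]
9. q, w0   [and-rule on 7]
10. p and q, w1   [Box-rule on 6 via w2Rw1]
11. p, w1   [and-rule on 10]
12. q, w1   [and-rule on 10]
Accessibility: w0Rw0, w0Rw1, w0Rw2, w1Rw0, w1Rw1, w1Rw2, w2Rw0, w2Rw1, w2Rw2
Branch closes: q and not q both at w1.
Every branch closes (one shown): valid in S5.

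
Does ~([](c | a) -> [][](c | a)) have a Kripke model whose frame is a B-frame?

Satisfiable (open branch found)

1. ~([](c | a) -> [][](c | a)), w0
2. [](c | a), w0
3. ~[][](c | a), w0
4. c | a, w0
5. a, w0
6. ~[](c | a), w1
7. c | a, w1
8. a, w1
9. ~(c | a), w2
10. ~c, w2
11. ~a, w2
Accessibility: w0Rw0, w0Rw1, w1Rw0, w1Rw1, w1Rw2, w2Rw1, w2Rw2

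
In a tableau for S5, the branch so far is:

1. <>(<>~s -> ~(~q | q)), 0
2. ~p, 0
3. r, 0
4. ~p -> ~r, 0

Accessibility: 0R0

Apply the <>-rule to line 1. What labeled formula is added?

a fresh world 1 with 0R1, and <>~s -> ~(~q | q) at 1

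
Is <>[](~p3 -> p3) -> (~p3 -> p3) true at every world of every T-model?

Tableau for the negation ~(<>[](~p3 -> p3) -> (~p3 -> p3)):
1. ~(<>[](~p3 -> p3) -> (~p3 -> p3)), u
2. <>[](~p3 -> p3), u
3. ~(~p3 -> p3), u
4. ~p3, u
5. [](~p3 -> p3), v
6. ~p3 -> p3, v
7. p3, v
Accessibility: uRu, uRv, vRv
The negation has an open branch (countermodel exists).

Invalid (countermodel exists)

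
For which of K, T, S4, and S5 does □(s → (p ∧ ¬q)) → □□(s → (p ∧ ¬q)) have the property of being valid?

T-tableau for the negation ¬(□(s → (p ∧ ¬q)) → □□(s → (p ∧ ¬q))):
1. ¬(□(s → (p ∧ ¬q)) → □□(s → (p ∧ ¬q))), u
2. □(s → (p ∧ ¬q)), u   [¬→-rule on 1]
3. ¬□□(s → (p ∧ ¬q)), u   [¬→-rule on 1]
4. s → (p ∧ ¬q), u   [□-rule on 2 via uRu]
5. p ∧ ¬q, u   [→-rule on 4 (branches; this branch)]
6. p, u   [∧-rule on 5]
7. ¬q, u   [∧-rule on 5]
8. ¬□(s → (p ∧ ¬q)), v   [¬□-rule on 3: fresh world v, uRv]
9. s → (p ∧ ¬q), v   [□-rule on 2 via uRv]
10. p ∧ ¬q, v   [→-rule on 9 (branches; this branch)]
11. p, v   [∧-rule on 10]
12. ¬q, v   [∧-rule on 10]
13. ¬(s → (p ∧ ¬q)), w   [¬□-rule on 8: fresh world w, vRw]
14. s, w   [¬→-rule on 13]
15. ¬(p ∧ ¬q), w   [¬→-rule on 13]
16. q, w   [¬∧-rule on 15 (branches; this branch)]
Accessibility: uRu, uRv, vRv, vRw, wRw
Complete open branch: countermodel on a T-frame, so not valid in T, nor in K (the same frame is also a K-frame).
S4-tableau for the negation ¬(□(s → (p ∧ ¬q)) → □□(s → (p ∧ ¬q))):
1. ¬(□(s → (p ∧ ¬q)) → □□(s → (p ∧ ¬q))), u
2. □(s → (p ∧ ¬q)), u   [¬→-rule on 1]
3. ¬□□(s → (p ∧ ¬q)), u   [¬→-rule on 1]
4. s → (p ∧ ¬q), u   [□-rule on 2 via uRu]
5. p ∧ ¬q, u   [→-rule on 4 (branches; this branch)]
6. p, u   [∧-rule on 5]
7. ¬q, u   [∧-rule on 5]
8. ¬□(s → (p ∧ ¬q)), v   [¬□-rule on 3: fresh world v, uRv]
9. s → (p ∧ ¬q), v   [□-rule on 2 via uRv]
10. p ∧ ¬q, v   [→-rule on 9 (branches; this branch)]
11. p, v   [∧-rule on 10]
12. ¬q, v   [∧-rule on 10]
13. ¬(s → (p ∧ ¬q)), w   [¬□-rule on 8: fresh world w, vRw]
14. s, w   [¬→-rule on 13]
15. ¬(p ∧ ¬q), w   [¬→-rule on 13]
16. s → (p ∧ ¬q), w   [□-rule on 2 via uRw]
17. q, w   [¬∧-rule on 15 (branches; this branch)]
18. p ∧ ¬q, w   [→-rule on 16 (branches; this branch)]
19. p, w   [∧-rule on 18]
20. ¬q, w   [∧-rule on 18]
Accessibility: uRu, uRv, uRw, vRv, vRw, wRw
Branch closes: q and ¬q both at w.
Every branch closes (one shown): valid in S4, hence also in S5 (every theorem of S4 is a theorem of S5).

S4, S5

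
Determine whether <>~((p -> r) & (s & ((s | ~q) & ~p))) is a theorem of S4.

Invalid (countermodel exists)

Tableau for the negation ~<>~((p -> r) & (s & ((s | ~q) & ~p))):
1. ~<>~((p -> r) & (s & ((s | ~q) & ~p))), 0
2. (p -> r) & (s & ((s | ~q) & ~p)), 0
3. p -> r, 0
4. s & ((s | ~q) & ~p), 0
5. s, 0
6. (s | ~q) & ~p, 0
7. s | ~q, 0
8. ~p, 0
9. r, 0
10. ~q, 0
Accessibility: 0R0
The negation has an open branch (countermodel exists).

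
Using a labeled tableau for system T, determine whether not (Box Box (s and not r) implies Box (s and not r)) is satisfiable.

1. not (Box Box (s and not r) implies Box (s and not r)), w0
2. Box Box (s and not r), w0
3. not Box (s and not r), w0
4. Box (s and not r), w0
5. s and not r, w0
6. s, w0
7. not r, w0
8. not (s and not r), w1
9. Box (s and not r), w1
10. s and not r, w1
11. s, w1
12. not r, w1
13. r, w1
Accessibility: w0Rw0, w0Rw1, w1Rw1
Branch closes: r and not r both at w1.
(One branch shown.) All branches close.

Unsatisfiable (every branch closes)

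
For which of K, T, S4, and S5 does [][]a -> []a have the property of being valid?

T, S4, S5

T-tableau for the negation ~([][]a -> []a):
1. ~([][]a -> []a), u
2. [][]a, u
3. ~[]a, u
4. []a, u
5. a, u
6. ~a, v
7. []a, v
8. a, v
Accessibility: uRu, uRv, vRv
Branch closes: a and ~a both at v.
Every branch closes (one shown): valid in T, hence also in S4, S5 (every theorem of T is a theorem of S4 and S5).
K-tableau for the negation ~([][]a -> []a):
1. ~([][]a -> []a), u
2. [][]a, u
3. ~[]a, u
4. ~a, v
5. []a, v
Accessibility: uRv
Complete open branch: countermodel on a K-frame, so not valid in K.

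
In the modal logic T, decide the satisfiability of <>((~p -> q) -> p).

1. <>((~p -> q) -> p), 0
2. (~p -> q) -> p, 1
3. p, 1
Accessibility: 0R0, 0R1, 1R1

Yes, satisfiable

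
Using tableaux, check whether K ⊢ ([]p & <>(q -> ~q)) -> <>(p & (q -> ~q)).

Tableau for the negation ~(([]p & <>(q -> ~q)) -> <>(p & (q -> ~q))):
1. ~(([]p & <>(q -> ~q)) -> <>(p & (q -> ~q))), u
2. []p & <>(q -> ~q), u
3. ~<>(p & (q -> ~q)), u
4. []p, u
5. <>(q -> ~q), u
6. q -> ~q, v
7. ~(p & (q -> ~q)), v
8. p, v
9. ~q, v
10. ~(q -> ~q), v
11. q, v
Accessibility: uRv
Branch closes: q and ~q both at v.
All branches of the negation close; one closing branch shown above.

Valid in K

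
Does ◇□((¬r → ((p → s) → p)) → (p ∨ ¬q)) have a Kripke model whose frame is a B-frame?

Satisfiable

1. ◇□((¬r → ((p → s) → p)) → (p ∨ ¬q)), w0
2. □((¬r → ((p → s) → p)) → (p ∨ ¬q)), w1
3. (¬r → ((p → s) → p)) → (p ∨ ¬q), w0
4. (¬r → ((p → s) → p)) → (p ∨ ¬q), w1
5. p ∨ ¬q, w0
6. p ∨ ¬q, w1
7. ¬q, w0
8. ¬q, w1
Accessibility: w0Rw0, w0Rw1, w1Rw0, w1Rw1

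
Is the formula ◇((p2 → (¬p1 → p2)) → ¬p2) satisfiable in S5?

1. ◇((p2 → (¬p1 → p2)) → ¬p2), w0
2. (p2 → (¬p1 → p2)) → ¬p2, w1   [◇-rule on 1: fresh world w1, w0Rw1]
3. ¬p2, w1   [→-rule on 2 (branches; this branch)]
Accessibility: w0Rw0, w0Rw1, w1Rw0, w1Rw1

Satisfiable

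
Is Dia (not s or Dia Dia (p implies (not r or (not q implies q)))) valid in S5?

No, not valid

Tableau for the negation not Dia (not s or Dia Dia (p implies (not r or (not q implies q)))):
1. not Dia (not s or Dia Dia (p implies (not r or (not q implies q)))), u
2. not (not s or Dia Dia (p implies (not r or (not q implies q)))), u   [neg-Dia-rule on 1 via uRu]
3. s, u   [neg-or-rule on 2]
4. not Dia Dia (p implies (not r or (not q implies q))), u   [neg-or-rule on 2]
5. not Dia (p implies (not r or (not q implies q))), u   [neg-Dia-rule on 4 via uRu]
6. not (p implies (not r or (not q implies q))), u   [neg-Dia-rule on 5 via uRu]
7. p, u   [neg-implies-rule on 6]
8. not (not r or (not q implies q)), u   [neg-implies-rule on 6]
9. r, u   [neg-or-rule on 8]
10. not (not q implies q), u   [neg-or-rule on 8]
11. not q, u   [neg-implies-rule on 10]
Accessibility: uRu
The negation has an open branch (countermodel exists).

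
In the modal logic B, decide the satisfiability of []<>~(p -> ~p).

Yes, satisfiable

1. []<>~(p -> ~p), 0
2. <>~(p -> ~p), 0
3. ~(p -> ~p), 1
4. p, 1
5. <>~(p -> ~p), 1
6. ~(p -> ~p), 2
7. p, 2
Accessibility: 0R0, 0R1, 1R0, 1R1, 1R2, 2R1, 2R2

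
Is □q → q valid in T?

Yes, valid

Tableau for the negation ¬(□q → q):
1. ¬(□q → q), 0
2. □q, 0
3. ¬q, 0
4. q, 0
Accessibility: 0R0
Branch closes: q and ¬q both at 0.
Every branch of the negation's tableau closes; the branch above is one of them.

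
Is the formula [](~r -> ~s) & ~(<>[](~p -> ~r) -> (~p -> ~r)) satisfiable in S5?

Unsatisfiable

1. [](~r -> ~s) & ~(<>[](~p -> ~r) -> (~p -> ~r)), u
2. [](~r -> ~s), u   [&-rule on 1]
3. ~(<>[](~p -> ~r) -> (~p -> ~r)), u   [&-rule on 1]
4. <>[](~p -> ~r), u   [~->-rule on 3]
5. ~(~p -> ~r), u   [~->-rule on 3]
6. ~p, u   [~->-rule on 5]
7. r, u   [~->-rule on 5]
8. ~r -> ~s, u   [[]-rule on 2 via uRu]
9. ~s, u   [->-rule on 8 (branches; this branch)]
10. [](~p -> ~r), v   [<>-rule on 4: fresh world v, uRv]
11. ~r -> ~s, v   [[]-rule on 2 via uRv]
12. ~p -> ~r, u   [[]-rule on 10 via vRu]
13. ~p -> ~r, v   [[]-rule on 10 via vRv]
14. ~s, v   [->-rule on 11 (branches; this branch)]
15. ~r, u   [->-rule on 12 (branches; this branch)]
Accessibility: uRu, uRv, vRu, vRv
Branch closes: r and ~r both at u.
All branches of the tableau close; one closing branch shown above.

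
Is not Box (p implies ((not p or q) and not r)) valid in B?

Tableau for the negation Box (p implies ((not p or q) and not r)):
1. Box (p implies ((not p or q) and not r)), u
2. p implies ((not p or q) and not r), u
3. (not p or q) and not r, u
4. not p or q, u
5. not r, u
6. q, u
Accessibility: uRu
The negation has an open branch (countermodel exists).

No, not valid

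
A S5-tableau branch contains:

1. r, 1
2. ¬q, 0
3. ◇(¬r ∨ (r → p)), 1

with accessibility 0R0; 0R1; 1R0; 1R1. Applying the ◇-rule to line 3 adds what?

a fresh world 2 with 1R2, and ¬r ∨ (r → p) at 2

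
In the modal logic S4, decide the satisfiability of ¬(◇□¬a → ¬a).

Yes, satisfiable

1. ¬(◇□¬a → ¬a), w0
2. ◇□¬a, w0   [¬→-rule on 1]
3. a, w0   [¬→-rule on 1]
4. □¬a, w1   [◇-rule on 2: fresh world w1, w0Rw1]
5. ¬a, w1   [□-rule on 4 via w1Rw1]
Accessibility: w0Rw0, w0Rw1, w1Rw1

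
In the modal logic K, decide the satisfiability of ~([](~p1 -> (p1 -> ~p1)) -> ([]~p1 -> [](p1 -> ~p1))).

Unsatisfiable

1. ~([](~p1 -> (p1 -> ~p1)) -> ([]~p1 -> [](p1 -> ~p1))), w0
2. [](~p1 -> (p1 -> ~p1)), w0
3. ~([]~p1 -> [](p1 -> ~p1)), w0
4. []~p1, w0
5. ~[](p1 -> ~p1), w0
6. ~(p1 -> ~p1), w1
7. p1, w1
8. ~p1 -> (p1 -> ~p1), w1
9. ~p1, w1
Accessibility: w0Rw1
Branch closes: p1 and ~p1 both at w1.
(One branch shown.) All branches close.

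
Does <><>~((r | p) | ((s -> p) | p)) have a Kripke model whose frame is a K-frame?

1. <><>~((r | p) | ((s -> p) | p)), 0
2. <>~((r | p) | ((s -> p) | p)), 1
3. ~((r | p) | ((s -> p) | p)), 2
4. ~(r | p), 2
5. ~((s -> p) | p), 2
6. ~r, 2
7. ~p, 2
8. ~(s -> p), 2
9. s, 2
Accessibility: 0R1, 1R2

Yes, satisfiable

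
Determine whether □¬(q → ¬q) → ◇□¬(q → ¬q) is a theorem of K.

Tableau for the negation ¬(□¬(q → ¬q) → ◇□¬(q → ¬q)):
1. ¬(□¬(q → ¬q) → ◇□¬(q → ¬q)), 0
2. □¬(q → ¬q), 0
3. ¬◇□¬(q → ¬q), 0
The negation has an open branch (countermodel exists).

Not valid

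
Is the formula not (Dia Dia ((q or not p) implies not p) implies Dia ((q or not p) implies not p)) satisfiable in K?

1. not (Dia Dia ((q or not p) implies not p) implies Dia ((q or not p) implies not p)), 0
2. Dia Dia ((q or not p) implies not p), 0   [neg-implies-rule on 1]
3. not Dia ((q or not p) implies not p), 0   [neg-implies-rule on 1]
4. Dia ((q or not p) implies not p), 1   [Dia-rule on 2: fresh world 1, 0R1]
5. not ((q or not p) implies not p), 1   [neg-Dia-rule on 3 via 0R1]
6. q or not p, 1   [neg-implies-rule on 5]
7. p, 1   [neg-implies-rule on 5]
8. q, 1   [or-rule on 6 (branches; this branch)]
9. (q or not p) implies not p, 2   [Dia-rule on 4: fresh world 2, 1R2]
10. not p, 2   [implies-rule on 9 (branches; this branch)]
Accessibility: 0R1, 1R2

Yes, satisfiable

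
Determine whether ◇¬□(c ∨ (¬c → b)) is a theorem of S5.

Not valid

Tableau for the negation ¬◇¬□(c ∨ (¬c → b)):
1. ¬◇¬□(c ∨ (¬c → b)), 0
2. □(c ∨ (¬c → b)), 0
3. c ∨ (¬c → b), 0
4. ¬c → b, 0
5. b, 0
Accessibility: 0R0
The negation has an open branch (countermodel exists).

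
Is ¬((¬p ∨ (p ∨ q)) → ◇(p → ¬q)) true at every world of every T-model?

Tableau for the negation (¬p ∨ (p ∨ q)) → ◇(p → ¬q):
1. (¬p ∨ (p ∨ q)) → ◇(p → ¬q), u
2. ◇(p → ¬q), u   [→-rule on 1 (branches; this branch)]
3. p → ¬q, v   [◇-rule on 2: fresh world v, uRv]
4. ¬q, v   [→-rule on 3 (branches; this branch)]
Accessibility: uRu, uRv, vRv
The negation has an open branch (countermodel exists).

Not valid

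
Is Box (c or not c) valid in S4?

Tableau for the negation not Box (c or not c):
1. not Box (c or not c), 0
2. not (c or not c), 1
3. not c, 1
4. c, 1
Accessibility: 0R0, 0R1, 1R1
Branch closes: c and not c both at 1.
All branches of the negation close; one closing branch shown above.

Valid in S4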